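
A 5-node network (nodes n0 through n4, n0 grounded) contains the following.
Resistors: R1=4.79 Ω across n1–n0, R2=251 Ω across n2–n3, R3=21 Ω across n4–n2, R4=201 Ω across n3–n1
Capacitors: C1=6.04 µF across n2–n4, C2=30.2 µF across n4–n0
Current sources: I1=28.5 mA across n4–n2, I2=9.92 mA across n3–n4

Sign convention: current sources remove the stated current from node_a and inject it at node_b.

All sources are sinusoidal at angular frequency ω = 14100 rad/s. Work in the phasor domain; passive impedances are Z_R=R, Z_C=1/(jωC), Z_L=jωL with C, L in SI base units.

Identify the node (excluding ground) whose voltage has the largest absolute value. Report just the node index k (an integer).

Element admittances at ω=14100 rad/s:
  Y(R1) = 0.2088+0.000j S between n1,n0
  Y(C1) = 0.000+0.08516j S between n2,n4
  Y(R2) = 0.003984+0.000j S between n2,n3
  Y(C2) = 0.000+0.4258j S between n4,n0
  Y(R3) = 0.04762+0.000j S between n4,n2
  I1: injects 0.0285 A into n2 (from n4)
  Y(R4) = 0.004975+0.000j S between n3,n1
  I2: injects 0.00992 A into n4 (from n3)
Assemble and solve the 4×4 MNA system:
  V(n1)=-0.02481-0.002331j  V(n2)=0.1243-0.2223j  V(n3)=-1.066-0.1001j  V(n4)=0.001143-0.01216j

3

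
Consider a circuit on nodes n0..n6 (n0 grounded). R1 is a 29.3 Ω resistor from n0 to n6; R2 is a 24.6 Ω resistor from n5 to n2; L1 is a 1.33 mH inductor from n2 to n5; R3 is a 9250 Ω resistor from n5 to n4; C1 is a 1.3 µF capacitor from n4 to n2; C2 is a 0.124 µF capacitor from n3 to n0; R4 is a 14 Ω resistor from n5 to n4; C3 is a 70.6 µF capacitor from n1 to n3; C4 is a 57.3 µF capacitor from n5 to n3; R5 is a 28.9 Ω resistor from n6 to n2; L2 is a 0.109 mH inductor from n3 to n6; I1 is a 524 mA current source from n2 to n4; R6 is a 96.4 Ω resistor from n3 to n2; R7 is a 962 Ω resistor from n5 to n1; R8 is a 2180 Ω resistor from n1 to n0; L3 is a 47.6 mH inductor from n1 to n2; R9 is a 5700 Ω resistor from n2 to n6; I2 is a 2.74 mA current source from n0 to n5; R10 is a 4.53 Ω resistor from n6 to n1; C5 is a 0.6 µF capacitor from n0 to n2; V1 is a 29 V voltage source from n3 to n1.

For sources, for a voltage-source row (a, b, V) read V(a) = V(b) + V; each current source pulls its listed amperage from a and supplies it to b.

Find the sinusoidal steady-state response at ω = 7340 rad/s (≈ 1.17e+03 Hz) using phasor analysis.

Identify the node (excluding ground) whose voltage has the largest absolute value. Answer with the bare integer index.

1

Apply KCL at each of the 6 non-ground nodes and solve the resulting linear system.
Node n1: branches {C3, R7, R8, L3, R10, V1} → V_1 = -27.27+5.029j
Node n2: branches {R2, L1, C1, R5, I1, R6, L3, R9, C5} → V_2 = -0.9045+1.675j
Node n3: branches {C2, C3, C4, L2, R6, V1} → V_3 = 1.731+5.029j
Node n4: branches {R3, C1, R4, I1} → V_4 = 9.429+3.470j
Node n5: branches {R2, L1, R3, R4, C4, R7, I2} → V_5 = 1.865+4.848j
Node n6: branches {R1, R5, L2, R9, R10} → V_6 = 0.7970+0.002955j
Source currents: i(V1)=-6.229-13.84j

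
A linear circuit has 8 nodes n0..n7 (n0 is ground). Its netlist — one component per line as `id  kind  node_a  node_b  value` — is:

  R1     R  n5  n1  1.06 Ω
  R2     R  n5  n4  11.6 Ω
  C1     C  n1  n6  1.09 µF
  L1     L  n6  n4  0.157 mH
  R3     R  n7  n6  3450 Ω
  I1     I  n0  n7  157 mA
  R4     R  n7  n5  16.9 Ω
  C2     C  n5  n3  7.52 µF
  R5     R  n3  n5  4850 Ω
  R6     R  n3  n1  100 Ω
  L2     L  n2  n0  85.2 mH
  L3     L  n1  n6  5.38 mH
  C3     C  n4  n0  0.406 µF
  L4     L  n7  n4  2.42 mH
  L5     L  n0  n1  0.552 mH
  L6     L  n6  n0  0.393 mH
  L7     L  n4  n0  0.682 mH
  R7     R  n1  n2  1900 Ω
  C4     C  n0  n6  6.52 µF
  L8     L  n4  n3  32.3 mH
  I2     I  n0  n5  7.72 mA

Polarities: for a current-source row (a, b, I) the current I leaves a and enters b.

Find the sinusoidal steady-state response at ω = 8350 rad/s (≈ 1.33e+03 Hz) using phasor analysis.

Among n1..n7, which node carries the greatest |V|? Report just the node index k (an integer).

Apply KCL at each of the 7 non-ground nodes and solve the resulting linear system.
Node n1: branches {R1, C1, R6, L3, L5, R7} → V_1 = -0.1530+0.4622j
Node n2: branches {L2, R7} → V_2 = -0.1706+0.006591j
Node n3: branches {C2, R5, R6, L8} → V_3 = -0.06423+0.5352j
Node n4: branches {R2, L1, C3, L4, L7, L8} → V_4 = 0.09497+0.1755j
Node n5: branches {R1, R2, R4, C2, R5, I2} → V_5 = -0.04308+0.4999j
Node n6: branches {C1, L1, R3, L3, L6, C4} → V_6 = 0.06822+0.1367j
Node n7: branches {R3, I1, R4, L4} → V_7 = 1.415+1.597j

7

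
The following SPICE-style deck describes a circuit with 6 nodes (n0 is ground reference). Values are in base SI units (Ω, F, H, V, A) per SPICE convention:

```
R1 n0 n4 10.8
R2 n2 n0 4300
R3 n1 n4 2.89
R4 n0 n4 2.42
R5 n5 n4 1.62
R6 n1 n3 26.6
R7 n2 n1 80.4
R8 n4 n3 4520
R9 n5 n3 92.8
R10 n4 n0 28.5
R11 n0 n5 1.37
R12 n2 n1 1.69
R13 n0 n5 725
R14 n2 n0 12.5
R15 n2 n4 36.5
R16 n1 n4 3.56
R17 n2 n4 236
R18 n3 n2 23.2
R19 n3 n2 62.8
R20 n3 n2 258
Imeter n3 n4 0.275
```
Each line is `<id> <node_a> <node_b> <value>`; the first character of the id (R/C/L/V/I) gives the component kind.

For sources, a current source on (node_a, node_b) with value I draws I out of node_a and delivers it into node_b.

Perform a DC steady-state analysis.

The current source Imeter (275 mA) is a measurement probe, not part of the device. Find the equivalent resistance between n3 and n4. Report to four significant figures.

Apply KCL at each of the 5 non-ground nodes and solve the resulting linear system.
Node n1: branches {R3, R6, R7, R12, R16} → V_1 = -0.2546
Node n2: branches {R2, R7, R12, R14, R15, R17, R18, R19, R20} → V_2 = -0.4204
Node n3: branches {R6, R8, R9, R18, R19, R20, Imeter} → V_3 = -2.789
Node n4: branches {R1, R3, R4, R5, R8, R10, R15, R16, R17, Imeter} → V_4 = 0.05716
Node n5: branches {R5, R9, R11, R13} → V_5 = 0.003845

R_eq = 10.35 Ω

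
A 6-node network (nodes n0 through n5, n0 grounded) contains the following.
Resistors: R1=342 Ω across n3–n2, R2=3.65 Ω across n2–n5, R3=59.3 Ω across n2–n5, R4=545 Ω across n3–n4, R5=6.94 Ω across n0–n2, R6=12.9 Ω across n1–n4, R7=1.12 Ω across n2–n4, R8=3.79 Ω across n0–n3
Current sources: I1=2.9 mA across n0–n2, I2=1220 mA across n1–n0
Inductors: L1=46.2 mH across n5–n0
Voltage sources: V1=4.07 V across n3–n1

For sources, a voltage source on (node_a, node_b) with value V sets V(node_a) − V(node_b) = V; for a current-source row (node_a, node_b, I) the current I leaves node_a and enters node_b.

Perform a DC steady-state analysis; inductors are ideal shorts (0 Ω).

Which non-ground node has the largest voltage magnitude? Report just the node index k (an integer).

Element admittances at DC:
  Y(R1) = 0.002924 S between n3,n2
  Y(R2) = 0.2740 S between n2,n5
  I1: injects 0.0029 A into n2 (from n0)
  L1: short n5↔n0 (DC inductor)
  Y(R3) = 0.01686 S between n2,n5
  Y(R4) = 0.001835 S between n3,n4
  Y(R5) = 0.1441 S between n0,n2
  Y(R6) = 0.07752 S between n1,n4
  Y(R7) = 0.8929 S between n2,n4
  I2: injects 1.22 A into n0 (from n1)
  Y(R8) = 0.2639 S between n0,n3
  V1: constraint V(n3)−V(n1) = 4.07
Assemble and solve the 7×7 MNA system:
  V(n1)=-7.032  V(n2)=-1.001  V(n3)=-2.962  V(n4)=-1.486  V(n5)=0.000
  i(L1)=-0.2912  i(V1)=0.7900

1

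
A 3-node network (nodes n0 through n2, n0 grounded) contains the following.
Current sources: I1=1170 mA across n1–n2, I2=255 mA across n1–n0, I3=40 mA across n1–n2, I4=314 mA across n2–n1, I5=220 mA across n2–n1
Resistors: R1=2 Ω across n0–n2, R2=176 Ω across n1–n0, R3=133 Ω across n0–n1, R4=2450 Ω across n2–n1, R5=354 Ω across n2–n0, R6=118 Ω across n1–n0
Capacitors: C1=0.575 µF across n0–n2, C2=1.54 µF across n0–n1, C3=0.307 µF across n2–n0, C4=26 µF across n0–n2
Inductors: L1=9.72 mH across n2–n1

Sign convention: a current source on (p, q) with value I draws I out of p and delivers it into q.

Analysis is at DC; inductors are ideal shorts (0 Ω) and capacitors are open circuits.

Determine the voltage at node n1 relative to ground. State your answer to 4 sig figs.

-0.4862 V

Apply KCL at each of the 2 non-ground nodes and solve the resulting linear system.
Node n1: branches {I1, I2, R2, L1, C2, R3, R4, I3, I4, R6, I5} → V_1 = -0.4862
Node n2: branches {I1, R1, C1, L1, R4, C3, I3, I4, C4, R5, I5} → V_2 = -0.4862
Source currents: i(L1)=0.9205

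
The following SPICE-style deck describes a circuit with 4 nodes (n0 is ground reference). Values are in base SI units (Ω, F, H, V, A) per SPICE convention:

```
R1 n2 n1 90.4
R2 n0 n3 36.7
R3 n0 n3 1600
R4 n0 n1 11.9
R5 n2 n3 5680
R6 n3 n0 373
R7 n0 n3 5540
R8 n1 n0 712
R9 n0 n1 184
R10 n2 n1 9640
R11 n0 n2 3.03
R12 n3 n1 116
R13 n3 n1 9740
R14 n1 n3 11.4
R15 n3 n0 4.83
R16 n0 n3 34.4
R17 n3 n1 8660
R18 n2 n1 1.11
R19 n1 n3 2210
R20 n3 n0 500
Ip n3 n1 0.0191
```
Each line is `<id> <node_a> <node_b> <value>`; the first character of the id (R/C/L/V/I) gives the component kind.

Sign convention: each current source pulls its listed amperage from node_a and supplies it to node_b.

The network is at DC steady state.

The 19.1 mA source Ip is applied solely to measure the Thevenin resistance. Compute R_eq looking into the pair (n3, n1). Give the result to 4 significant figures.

MNA unknowns: 3 node voltages V₁..V_3
R1: Y=0.01106 on G[2,1]
R2: Y=0.02725 on G[0,3]
R3: Y=0.0006250 on G[0,3]
R4: Y=0.08403 on G[0,1]
R5: Y=0.0001761 on G[2,3]
R6: Y=0.002681 on G[3,0]
R7: Y=0.0001805 on G[0,3]
R8: Y=0.001404 on G[1,0]
R9: Y=0.005435 on G[0,1]
R10: Y=0.0001037 on G[2,1]
R11: Y=0.3300 on G[0,2]
R12: Y=0.008621 on G[3,1]
R13: Y=0.0001027 on G[3,1]
R14: Y=0.08772 on G[1,3]
R15: Y=0.2070 on G[3,0]
R16: Y=0.02907 on G[0,3]
R17: Y=0.0001155 on G[3,1]
R18: Y=0.9009 on G[2,1]
R19: Y=0.0004525 on G[1,3]
R20: Y=0.002000 on G[3,0]
Ip: z[3]−=0.0191, z[1]+=0.0191
solve → V1=0.03468, V2=0.02546, V3=-0.04298

R_eq = 4.066 Ω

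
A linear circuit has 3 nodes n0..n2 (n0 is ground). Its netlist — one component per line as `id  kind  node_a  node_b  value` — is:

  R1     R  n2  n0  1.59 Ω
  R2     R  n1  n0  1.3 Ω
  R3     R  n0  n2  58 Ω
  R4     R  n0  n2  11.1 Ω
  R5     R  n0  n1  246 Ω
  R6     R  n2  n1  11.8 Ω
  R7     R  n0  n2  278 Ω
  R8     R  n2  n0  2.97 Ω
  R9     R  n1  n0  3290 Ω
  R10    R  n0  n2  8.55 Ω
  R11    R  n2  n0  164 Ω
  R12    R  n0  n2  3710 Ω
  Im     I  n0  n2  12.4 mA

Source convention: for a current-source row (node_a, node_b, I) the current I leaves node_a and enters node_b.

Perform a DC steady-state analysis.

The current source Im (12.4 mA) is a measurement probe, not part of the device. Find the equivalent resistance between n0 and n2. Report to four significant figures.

Apply KCL at each of the 2 non-ground nodes and solve the resulting linear system.
Node n1: branches {R2, R5, R6, R9} → V_1 = 0.0009593
Node n2: branches {R1, R3, R4, R6, R7, R8, R10, R11, R12, Im} → V_2 = 0.009716

R_eq = 0.7835 Ω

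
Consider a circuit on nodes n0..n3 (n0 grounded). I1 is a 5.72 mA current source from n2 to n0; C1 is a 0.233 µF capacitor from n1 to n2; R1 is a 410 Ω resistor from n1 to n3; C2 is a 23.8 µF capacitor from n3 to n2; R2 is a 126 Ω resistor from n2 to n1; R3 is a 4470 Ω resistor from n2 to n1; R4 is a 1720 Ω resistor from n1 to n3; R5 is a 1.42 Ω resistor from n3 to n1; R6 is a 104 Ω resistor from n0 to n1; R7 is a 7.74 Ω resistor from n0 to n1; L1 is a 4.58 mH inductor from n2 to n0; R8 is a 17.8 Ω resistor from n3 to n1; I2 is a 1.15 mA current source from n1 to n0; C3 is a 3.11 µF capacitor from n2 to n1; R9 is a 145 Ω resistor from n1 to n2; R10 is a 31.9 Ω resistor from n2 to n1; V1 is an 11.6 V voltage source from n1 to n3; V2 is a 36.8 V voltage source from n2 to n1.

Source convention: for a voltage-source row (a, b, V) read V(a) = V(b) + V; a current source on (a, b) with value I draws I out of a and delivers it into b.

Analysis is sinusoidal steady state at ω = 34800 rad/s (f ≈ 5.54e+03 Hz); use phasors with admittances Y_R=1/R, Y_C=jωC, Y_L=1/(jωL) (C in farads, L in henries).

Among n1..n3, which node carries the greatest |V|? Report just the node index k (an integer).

2

Element admittances at ω=34800 rad/s:
  I1: injects 0.00572 A into n0 (from n2)
  Y(C1) = 0.000+0.008108j S between n1,n2
  Y(R1) = 0.002439+0.000j S between n1,n3
  Y(C2) = 0.000+0.8282j S between n3,n2
  Y(R2) = 0.007937+0.000j S between n2,n1
  Y(R3) = 0.0002237+0.000j S between n2,n1
  Y(R4) = 0.0005814+0.000j S between n1,n3
  Y(R5) = 0.7042+0.000j S between n3,n1
  Y(R6) = 0.009615+0.000j S between n0,n1
  Y(R7) = 0.1292+0.000j S between n0,n1
  Y(L1) = 0.000-0.006274j S between n2,n0
  Y(R8) = 0.05618+0.000j S between n3,n1
  I2: injects 0.00115 A into n0 (from n1)
  Y(C3) = 0.000+0.1082j S between n2,n1
  Y(R9) = 0.006897+0.000j S between n1,n2
  Y(R10) = 0.03135+0.000j S between n2,n1
  V1: constraint V(n1)−V(n3) = 11.6
  V2: constraint V(n2)−V(n1) = 36.8
Assemble and solve the 5×5 MNA system:
  V(n1)=-0.1244+1.658j  V(n2)=36.68+1.658j  V(n3)=-11.72+1.658j
  i(V1)=-8.856-40.09j  i(V2)=-1.724-44.14j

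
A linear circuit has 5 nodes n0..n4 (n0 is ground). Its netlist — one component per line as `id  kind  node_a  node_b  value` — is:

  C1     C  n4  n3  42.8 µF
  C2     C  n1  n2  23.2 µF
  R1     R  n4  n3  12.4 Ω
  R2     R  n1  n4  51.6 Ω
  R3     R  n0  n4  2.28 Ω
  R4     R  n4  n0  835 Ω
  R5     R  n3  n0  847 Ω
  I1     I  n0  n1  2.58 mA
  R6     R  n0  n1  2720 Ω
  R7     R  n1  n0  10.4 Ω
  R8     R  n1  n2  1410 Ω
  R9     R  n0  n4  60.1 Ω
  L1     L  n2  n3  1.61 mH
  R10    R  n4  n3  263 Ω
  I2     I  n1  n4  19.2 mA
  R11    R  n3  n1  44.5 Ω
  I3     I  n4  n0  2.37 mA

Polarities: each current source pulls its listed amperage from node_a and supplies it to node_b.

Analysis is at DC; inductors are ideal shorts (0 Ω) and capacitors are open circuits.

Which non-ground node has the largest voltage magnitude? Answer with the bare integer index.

1

Element admittances at DC:
  Y(C1) = 0.000 S between n4,n3
  Y(C2) = 0.000 S between n1,n2
  Y(R1) = 0.08065 S between n4,n3
  Y(R2) = 0.01938 S between n1,n4
  Y(R3) = 0.4386 S between n0,n4
  Y(R4) = 0.001198 S between n4,n0
  Y(R5) = 0.001181 S between n3,n0
  I1: injects 0.00258 A into n1 (from n0)
  Y(R6) = 0.0003676 S between n0,n1
  Y(R7) = 0.09615 S between n1,n0
  Y(R8) = 0.0007092 S between n1,n2
  Y(R9) = 0.01664 S between n0,n4
  L1: short n2↔n3 (DC inductor)
  Y(R10) = 0.003802 S between n4,n3
  I2: injects 0.0192 A into n4 (from n1)
  Y(R11) = 0.02247 S between n3,n1
  I3: injects 0.00237 A into n0 (from n4)
Assemble and solve the 5×5 MNA system:
  V(n1)=-0.1169  V(n2)=-0.005350  V(n3)=-0.005350  V(n4)=0.02519
  i(L1)=-7.910e-05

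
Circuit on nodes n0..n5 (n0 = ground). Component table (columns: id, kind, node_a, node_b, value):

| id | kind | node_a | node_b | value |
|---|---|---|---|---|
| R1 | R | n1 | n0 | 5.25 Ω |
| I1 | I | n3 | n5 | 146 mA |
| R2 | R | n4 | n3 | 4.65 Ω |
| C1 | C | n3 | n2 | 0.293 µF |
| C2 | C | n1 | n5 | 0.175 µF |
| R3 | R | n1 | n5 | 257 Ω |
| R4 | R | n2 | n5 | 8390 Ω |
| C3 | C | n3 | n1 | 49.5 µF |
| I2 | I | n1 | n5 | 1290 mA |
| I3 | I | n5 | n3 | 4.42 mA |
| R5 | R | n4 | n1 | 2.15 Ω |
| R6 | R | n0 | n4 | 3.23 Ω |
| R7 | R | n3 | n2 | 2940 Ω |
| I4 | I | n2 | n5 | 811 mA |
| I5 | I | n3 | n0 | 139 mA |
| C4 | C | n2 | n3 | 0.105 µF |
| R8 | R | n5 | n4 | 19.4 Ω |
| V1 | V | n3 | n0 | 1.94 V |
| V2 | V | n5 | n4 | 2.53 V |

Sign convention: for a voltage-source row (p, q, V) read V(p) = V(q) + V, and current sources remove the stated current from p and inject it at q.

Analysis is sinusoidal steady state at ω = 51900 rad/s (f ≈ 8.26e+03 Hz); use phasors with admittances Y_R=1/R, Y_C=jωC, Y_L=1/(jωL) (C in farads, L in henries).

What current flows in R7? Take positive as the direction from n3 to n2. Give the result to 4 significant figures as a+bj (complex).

0.0002964-0.01334j A

Apply KCL at each of the 5 non-ground nodes and solve the resulting linear system.
Node n1: branches {R1, C2, R3, C3, I2, R5} → V_1 = 1.892+0.3338j
Node n2: branches {C1, R4, R7, I4, C4} → V_2 = 1.069+39.22j
Node n3: branches {I1, R2, C1, C3, I3, R7, I5, C4, V1} → V_3 = 1.940+0.000j
Node n4: branches {R2, R5, R6, R8, V2} → V_4 = 3.557+0.1239j
Node n5: branches {I1, C2, R3, R4, I2, I3, I4, R8, V2} → V_5 = 6.087+0.1239j
Source currents: i(V1)=-1.601-0.1019j, i(V2)=2.093-0.03263j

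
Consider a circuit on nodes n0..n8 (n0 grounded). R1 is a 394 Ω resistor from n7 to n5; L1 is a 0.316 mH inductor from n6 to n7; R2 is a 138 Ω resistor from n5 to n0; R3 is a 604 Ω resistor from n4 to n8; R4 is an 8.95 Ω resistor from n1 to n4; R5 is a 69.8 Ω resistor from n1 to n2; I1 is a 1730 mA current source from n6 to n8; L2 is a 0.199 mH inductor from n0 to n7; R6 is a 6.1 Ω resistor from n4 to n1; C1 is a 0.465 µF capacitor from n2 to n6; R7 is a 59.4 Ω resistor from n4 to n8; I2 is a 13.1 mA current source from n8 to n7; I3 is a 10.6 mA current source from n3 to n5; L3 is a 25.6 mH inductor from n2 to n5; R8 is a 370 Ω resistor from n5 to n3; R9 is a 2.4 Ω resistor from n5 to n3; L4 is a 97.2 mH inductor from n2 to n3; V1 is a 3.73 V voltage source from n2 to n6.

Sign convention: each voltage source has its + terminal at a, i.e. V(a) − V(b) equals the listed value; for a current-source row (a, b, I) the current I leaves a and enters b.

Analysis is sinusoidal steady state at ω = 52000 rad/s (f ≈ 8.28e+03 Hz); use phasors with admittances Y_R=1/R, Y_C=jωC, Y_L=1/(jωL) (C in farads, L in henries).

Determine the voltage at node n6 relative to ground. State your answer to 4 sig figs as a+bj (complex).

-0.08338-0.2179j V

Element admittances at ω=52000 rad/s:
  Y(R1) = 0.002538+0.000j S between n7,n5
  Y(L1) = 0.000-0.06086j S between n6,n7
  Y(R2) = 0.007246+0.000j S between n5,n0
  Y(R3) = 0.001656+0.000j S between n4,n8
  Y(R4) = 0.1117+0.000j S between n1,n4
  Y(R5) = 0.01433+0.000j S between n1,n2
  I1: injects 1.73 A into n8 (from n6)
  Y(L2) = 0.000-0.09664j S between n0,n7
  Y(R6) = 0.1639+0.000j S between n4,n1
  Y(C1) = 0.000+0.02418j S between n2,n6
  Y(R7) = 0.01684+0.000j S between n4,n8
  I2: injects 0.0131 A into n7 (from n8)
  I3: injects 0.0106 A into n5 (from n3)
  Y(L3) = 0.000-0.0007512j S between n2,n5
  Y(R8) = 0.002703+0.000j S between n5,n3
  Y(R9) = 0.4167+0.000j S between n5,n3
  Y(L4) = 0.000-0.0001978j S between n2,n3
  V1: constraint V(n2)−V(n6) = 3.73
Assemble and solve the 9×9 MNA system:
  V(n1)=123.5-0.2179j  V(n2)=3.647-0.2179j  V(n3)=-0.01888-0.3555j  V(n4)=129.7-0.2179j  V(n5)=0.006333-0.3537j  V(n6)=-0.08338-0.2179j  V(n7)=-0.02652-0.0004749j  V(n8)=222.6-0.2179j
  i(V1)=1.717-0.08673j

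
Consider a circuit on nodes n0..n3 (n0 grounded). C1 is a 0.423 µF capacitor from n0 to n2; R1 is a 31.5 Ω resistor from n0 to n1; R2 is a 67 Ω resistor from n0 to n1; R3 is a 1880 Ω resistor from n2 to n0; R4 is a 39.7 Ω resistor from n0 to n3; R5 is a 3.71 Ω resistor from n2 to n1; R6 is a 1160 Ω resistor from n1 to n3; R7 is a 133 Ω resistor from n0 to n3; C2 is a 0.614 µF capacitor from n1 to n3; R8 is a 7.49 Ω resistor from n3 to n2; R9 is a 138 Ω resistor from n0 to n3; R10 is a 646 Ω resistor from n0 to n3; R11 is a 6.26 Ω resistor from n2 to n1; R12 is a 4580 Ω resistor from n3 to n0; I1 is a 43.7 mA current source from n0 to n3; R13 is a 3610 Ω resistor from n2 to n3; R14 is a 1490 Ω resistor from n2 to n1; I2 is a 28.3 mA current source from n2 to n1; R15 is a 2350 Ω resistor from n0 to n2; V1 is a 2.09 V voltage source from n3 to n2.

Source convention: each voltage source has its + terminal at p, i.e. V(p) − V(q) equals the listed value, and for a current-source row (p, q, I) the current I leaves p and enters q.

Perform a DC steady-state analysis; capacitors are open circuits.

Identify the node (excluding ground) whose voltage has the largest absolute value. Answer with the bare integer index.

3

Apply KCL at each of the 3 non-ground nodes and solve the resulting linear system.
Node n1: branches {R1, R2, R5, R6, C2, R11, R14, I2} → V_1 = -0.4311
Node n2: branches {C1, R3, R5, R8, R11, R13, R14, I2, R15, V1} → V_2 = -0.5477
Node n3: branches {R4, R6, R7, C2, R8, R9, R10, R12, I1, R13, V1} → V_3 = 1.542
Source currents: i(V1)=-0.3020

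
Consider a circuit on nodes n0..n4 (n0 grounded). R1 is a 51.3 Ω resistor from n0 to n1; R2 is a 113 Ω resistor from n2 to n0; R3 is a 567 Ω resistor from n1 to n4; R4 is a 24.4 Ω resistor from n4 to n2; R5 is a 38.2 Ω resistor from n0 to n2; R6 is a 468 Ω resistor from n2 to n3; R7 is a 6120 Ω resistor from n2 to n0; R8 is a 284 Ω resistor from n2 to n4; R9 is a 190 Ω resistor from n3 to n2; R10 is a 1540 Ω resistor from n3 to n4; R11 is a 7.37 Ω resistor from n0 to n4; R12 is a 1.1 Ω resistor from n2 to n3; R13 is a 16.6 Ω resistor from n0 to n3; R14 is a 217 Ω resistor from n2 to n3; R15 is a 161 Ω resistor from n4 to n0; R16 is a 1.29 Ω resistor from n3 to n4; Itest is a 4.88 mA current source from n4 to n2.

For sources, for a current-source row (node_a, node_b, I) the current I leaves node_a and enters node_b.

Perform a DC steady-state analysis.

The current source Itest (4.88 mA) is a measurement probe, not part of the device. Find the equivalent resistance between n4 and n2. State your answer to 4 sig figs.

R_eq = 2.003 Ω

MNA unknowns: 4 node voltages V₁..V_4
R1: Y=0.01949 on G[0,1]
R2: Y=0.008850 on G[2,0]
R3: Y=0.001764 on G[1,4]
R4: Y=0.04098 on G[4,2]
R5: Y=0.02618 on G[0,2]
R6: Y=0.002137 on G[2,3]
R7: Y=0.0001634 on G[2,0]
R8: Y=0.003521 on G[2,4]
R9: Y=0.005263 on G[3,2]
R10: Y=0.0006494 on G[3,4]
R11: Y=0.1357 on G[0,4]
R12: Y=0.9091 on G[2,3]
R13: Y=0.06024 on G[0,3]
R14: Y=0.004608 on G[2,3]
R15: Y=0.006211 on G[4,0]
R16: Y=0.7752 on G[3,4]
Itest: z[4]−=0.00488, z[2]+=0.00488
solve → V1=-0.0002286, V2=0.007021, V3=0.002464, V4=-0.002756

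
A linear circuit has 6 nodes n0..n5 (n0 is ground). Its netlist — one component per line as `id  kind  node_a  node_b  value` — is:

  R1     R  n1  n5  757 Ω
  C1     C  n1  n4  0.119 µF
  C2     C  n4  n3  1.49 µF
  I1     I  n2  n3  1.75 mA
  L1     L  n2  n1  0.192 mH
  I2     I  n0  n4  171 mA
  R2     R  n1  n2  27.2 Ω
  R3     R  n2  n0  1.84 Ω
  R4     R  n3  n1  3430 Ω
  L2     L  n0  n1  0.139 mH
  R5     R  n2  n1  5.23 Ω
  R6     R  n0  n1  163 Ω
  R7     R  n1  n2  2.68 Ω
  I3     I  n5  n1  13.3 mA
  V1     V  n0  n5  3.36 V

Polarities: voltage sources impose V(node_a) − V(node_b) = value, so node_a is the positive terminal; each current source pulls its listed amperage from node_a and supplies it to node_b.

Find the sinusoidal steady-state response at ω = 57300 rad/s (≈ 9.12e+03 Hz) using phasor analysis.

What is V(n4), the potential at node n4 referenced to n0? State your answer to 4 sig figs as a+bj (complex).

MNA unknowns: 5 node voltages V₁..V_5 plus 1 source current (V1)
R1: Y=0.001321+0.000j on G[1,5]
C1: Y=0.000+0.006819j on G[1,4]
C2: Y=0.000+0.08538j on G[4,3]
I1: z[2]−=0.00175, z[3]+=0.00175
L1: Y=0.000-0.09090j on G[2,1]
I2: z[0]−=0.171, z[4]+=0.171
R2: Y=0.03676+0.000j on G[1,2]
R3: Y=0.5435+0.000j on G[2,0]
R4: Y=0.0002915+0.000j on G[3,1]
L2: Y=0.000-0.1256j on G[0,1]
R5: Y=0.1912+0.000j on G[2,1]
R6: Y=0.006135+0.000j on G[0,1]
R7: Y=0.3731+0.000j on G[1,2]
I3: z[5]−=0.0133, z[1]+=0.0133
V1: row V0−V5=3.36, i_V1 at 0,5
solve → V1=0.4925+0.2443j, V2=0.2678+0.1104j, V3=1.661-25.06j, V4=1.574-25.04j, V5=-3.360+0.000j
aux → i_V1=0.008211-0.0003227j

1.574-25.04j V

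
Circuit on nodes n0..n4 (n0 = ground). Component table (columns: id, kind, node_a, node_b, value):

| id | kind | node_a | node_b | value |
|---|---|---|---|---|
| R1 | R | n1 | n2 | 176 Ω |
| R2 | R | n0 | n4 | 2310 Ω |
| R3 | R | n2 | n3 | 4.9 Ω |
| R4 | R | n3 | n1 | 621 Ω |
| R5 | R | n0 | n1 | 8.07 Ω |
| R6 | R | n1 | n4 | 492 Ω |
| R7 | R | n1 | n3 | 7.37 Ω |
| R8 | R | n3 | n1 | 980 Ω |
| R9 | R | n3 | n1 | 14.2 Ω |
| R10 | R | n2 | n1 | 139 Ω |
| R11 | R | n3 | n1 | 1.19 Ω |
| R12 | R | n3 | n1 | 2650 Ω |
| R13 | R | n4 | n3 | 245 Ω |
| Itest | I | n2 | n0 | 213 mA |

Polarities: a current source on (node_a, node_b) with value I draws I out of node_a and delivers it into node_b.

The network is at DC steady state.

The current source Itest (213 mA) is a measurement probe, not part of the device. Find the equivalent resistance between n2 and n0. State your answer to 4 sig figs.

MNA unknowns: 4 node voltages V₁..V_4
R1: Y=0.005682 on G[1,2]
R2: Y=0.0004329 on G[0,4]
R3: Y=0.2041 on G[2,3]
R4: Y=0.001610 on G[3,1]
R5: Y=0.1239 on G[0,1]
R6: Y=0.002033 on G[1,4]
R7: Y=0.1357 on G[1,3]
R8: Y=0.001020 on G[3,1]
R9: Y=0.07042 on G[3,1]
R10: Y=0.007194 on G[2,1]
R11: Y=0.8403 on G[3,1]
R12: Y=0.0003774 on G[3,1]
R13: Y=0.004082 on G[4,3]
Itest: z[2]−=0.213, z[0]+=0.213
solve → V1=-1.713, V2=-2.872, V3=-1.901, V4=-1.717

R_eq = 13.48 Ω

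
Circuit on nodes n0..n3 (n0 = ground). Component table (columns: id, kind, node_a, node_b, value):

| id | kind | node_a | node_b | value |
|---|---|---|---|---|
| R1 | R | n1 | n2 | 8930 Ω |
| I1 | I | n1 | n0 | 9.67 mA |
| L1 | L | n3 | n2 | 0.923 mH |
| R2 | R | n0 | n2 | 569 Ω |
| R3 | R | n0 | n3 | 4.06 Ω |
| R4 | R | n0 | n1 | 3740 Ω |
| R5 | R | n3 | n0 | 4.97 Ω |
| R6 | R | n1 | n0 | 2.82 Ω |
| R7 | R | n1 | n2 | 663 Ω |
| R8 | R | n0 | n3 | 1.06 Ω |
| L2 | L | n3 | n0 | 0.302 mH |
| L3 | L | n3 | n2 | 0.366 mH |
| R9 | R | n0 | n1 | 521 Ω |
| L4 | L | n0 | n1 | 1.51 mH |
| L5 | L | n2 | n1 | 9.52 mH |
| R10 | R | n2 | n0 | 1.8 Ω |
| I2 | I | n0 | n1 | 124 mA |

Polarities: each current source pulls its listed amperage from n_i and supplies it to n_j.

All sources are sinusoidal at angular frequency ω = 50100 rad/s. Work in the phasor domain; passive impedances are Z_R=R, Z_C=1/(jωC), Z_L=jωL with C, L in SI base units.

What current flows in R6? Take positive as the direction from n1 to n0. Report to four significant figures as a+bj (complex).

MNA unknowns: 3 node voltages V₁..V_3
R1: Y=0.0001120+0.000j on G[1,2]
I1: z[1]−=0.00967, z[0]+=0.00967
L1: Y=0.000-0.02163j on G[3,2]
R2: Y=0.001757+0.000j on G[0,2]
R3: Y=0.2463+0.000j on G[0,3]
R4: Y=0.0002674+0.000j on G[0,1]
R5: Y=0.2012+0.000j on G[3,0]
R6: Y=0.3546+0.000j on G[1,0]
R7: Y=0.001508+0.000j on G[1,2]
R8: Y=0.9434+0.000j on G[0,3]
L2: Y=0.000-0.06609j on G[3,0]
L3: Y=0.000-0.05454j on G[3,2]
R9: Y=0.001919+0.000j on G[0,1]
L4: Y=0.000-0.01322j on G[0,1]
L5: Y=0.000-0.002097j on G[2,1]
R10: Y=0.5556+0.000j on G[2,0]
I2: z[0]−=0.124, z[1]+=0.124
solve → V1=0.3184+0.01359j, V2=0.001104-0.0009939j, V3=-4.774e-05-6.535e-05j

0.1129+0.004821j A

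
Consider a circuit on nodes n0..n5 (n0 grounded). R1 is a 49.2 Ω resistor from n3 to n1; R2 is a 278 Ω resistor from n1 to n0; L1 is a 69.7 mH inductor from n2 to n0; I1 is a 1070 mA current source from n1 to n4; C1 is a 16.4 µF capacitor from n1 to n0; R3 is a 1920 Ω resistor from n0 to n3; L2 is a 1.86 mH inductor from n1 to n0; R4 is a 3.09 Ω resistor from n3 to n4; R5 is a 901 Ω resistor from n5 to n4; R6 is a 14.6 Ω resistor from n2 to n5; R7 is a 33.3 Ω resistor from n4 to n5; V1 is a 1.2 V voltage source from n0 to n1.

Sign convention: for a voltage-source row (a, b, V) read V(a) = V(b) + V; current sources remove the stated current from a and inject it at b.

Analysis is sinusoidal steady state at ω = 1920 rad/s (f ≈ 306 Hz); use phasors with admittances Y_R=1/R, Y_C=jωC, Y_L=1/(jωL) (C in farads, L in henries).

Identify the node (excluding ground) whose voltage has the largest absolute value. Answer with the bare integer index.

4

MNA unknowns: 5 node voltages V₁..V_5 plus 1 source current (V1)
R1: Y=0.02033+0.000j on G[3,1]
R2: Y=0.003597+0.000j on G[1,0]
L1: Y=0.000-0.007473j on G[2,0]
I1: z[1]−=1.07, z[4]+=1.07
C1: Y=0.000+0.03149j on G[1,0]
R3: Y=0.0005208+0.000j on G[0,3]
L2: Y=0.000-0.2800j on G[1,0]
R4: Y=0.3236+0.000j on G[3,4]
R5: Y=0.001110+0.000j on G[5,4]
R6: Y=0.06849+0.000j on G[2,5]
R7: Y=0.03003+0.000j on G[4,5]
V1: row V0−V1=1.2, i_V1 at 0,1
solve → V1=-1.200+0.000j, V2=34.86+25.47j, V3=41.03+12.50j, V4=43.75+13.30j, V5=37.64+21.66j
aux → i_V1=0.2074+0.04427j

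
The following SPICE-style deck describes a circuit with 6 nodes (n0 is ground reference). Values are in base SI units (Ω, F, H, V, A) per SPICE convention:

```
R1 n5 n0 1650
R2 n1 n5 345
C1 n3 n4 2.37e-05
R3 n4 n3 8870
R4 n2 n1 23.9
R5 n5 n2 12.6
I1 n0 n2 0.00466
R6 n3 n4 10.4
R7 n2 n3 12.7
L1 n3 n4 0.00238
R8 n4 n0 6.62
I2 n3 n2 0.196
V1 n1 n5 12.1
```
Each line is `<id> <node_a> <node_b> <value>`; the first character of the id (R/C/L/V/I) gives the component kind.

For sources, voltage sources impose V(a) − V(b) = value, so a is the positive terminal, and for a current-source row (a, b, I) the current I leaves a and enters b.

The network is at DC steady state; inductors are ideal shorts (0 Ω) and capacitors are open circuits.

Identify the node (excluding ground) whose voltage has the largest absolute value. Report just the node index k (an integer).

MNA unknowns: 5 node voltages V₁..V_5 plus 2 source currents (L1, V1)
R1: Y=0.0006061 on G[5,0]
R2: Y=0.002899 on G[1,5]
C1: Y=0.000 on G[3,4]
R3: Y=0.0001127 on G[4,3]
R4: Y=0.04184 on G[2,1]
R5: Y=0.07937 on G[5,2]
I1: z[0]−=0.00466, z[2]+=0.00466
R6: Y=0.09615 on G[3,4]
R7: Y=0.07874 on G[2,3]
L1: row V3−V4=0, i_L1 at 3,4
R8: Y=0.1511 on G[4,0]
I2: z[3]−=0.196, z[2]+=0.196
V1: row V1−V5=12.1, i_V1 at 1,5
solve → V1=10.53, V2=2.598, V3=0.03715, V4=0.03715, V5=-1.571
aux → i_L1=0.005612, i_V1=-0.3669

1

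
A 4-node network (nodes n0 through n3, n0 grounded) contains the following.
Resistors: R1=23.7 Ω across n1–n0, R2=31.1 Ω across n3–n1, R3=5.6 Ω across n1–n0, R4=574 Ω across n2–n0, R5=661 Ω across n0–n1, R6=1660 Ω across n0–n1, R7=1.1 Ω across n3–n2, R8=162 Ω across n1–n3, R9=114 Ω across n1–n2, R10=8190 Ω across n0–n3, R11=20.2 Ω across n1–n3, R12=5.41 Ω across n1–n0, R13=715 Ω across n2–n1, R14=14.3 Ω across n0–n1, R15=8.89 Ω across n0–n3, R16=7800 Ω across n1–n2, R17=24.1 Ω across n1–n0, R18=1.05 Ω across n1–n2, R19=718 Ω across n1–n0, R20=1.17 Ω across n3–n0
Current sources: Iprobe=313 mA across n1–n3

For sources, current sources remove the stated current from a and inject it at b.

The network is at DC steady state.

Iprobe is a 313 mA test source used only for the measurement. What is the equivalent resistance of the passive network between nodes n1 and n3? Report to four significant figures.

R_eq = 1.119 Ω

Apply KCL at each of the 3 non-ground nodes and solve the resulting linear system.
Node n1: branches {R1, R2, R3, R5, R6, R8, R9, R11, R12, R13, R14, R16, R17, R18, R19, Iprobe} → V_1 = -0.2276
Node n2: branches {R4, R7, R9, R13, R16, R18} → V_2 = -0.05747
Node n3: branches {R2, R7, R8, R10, R11, R15, R20, Iprobe} → V_3 = 0.1226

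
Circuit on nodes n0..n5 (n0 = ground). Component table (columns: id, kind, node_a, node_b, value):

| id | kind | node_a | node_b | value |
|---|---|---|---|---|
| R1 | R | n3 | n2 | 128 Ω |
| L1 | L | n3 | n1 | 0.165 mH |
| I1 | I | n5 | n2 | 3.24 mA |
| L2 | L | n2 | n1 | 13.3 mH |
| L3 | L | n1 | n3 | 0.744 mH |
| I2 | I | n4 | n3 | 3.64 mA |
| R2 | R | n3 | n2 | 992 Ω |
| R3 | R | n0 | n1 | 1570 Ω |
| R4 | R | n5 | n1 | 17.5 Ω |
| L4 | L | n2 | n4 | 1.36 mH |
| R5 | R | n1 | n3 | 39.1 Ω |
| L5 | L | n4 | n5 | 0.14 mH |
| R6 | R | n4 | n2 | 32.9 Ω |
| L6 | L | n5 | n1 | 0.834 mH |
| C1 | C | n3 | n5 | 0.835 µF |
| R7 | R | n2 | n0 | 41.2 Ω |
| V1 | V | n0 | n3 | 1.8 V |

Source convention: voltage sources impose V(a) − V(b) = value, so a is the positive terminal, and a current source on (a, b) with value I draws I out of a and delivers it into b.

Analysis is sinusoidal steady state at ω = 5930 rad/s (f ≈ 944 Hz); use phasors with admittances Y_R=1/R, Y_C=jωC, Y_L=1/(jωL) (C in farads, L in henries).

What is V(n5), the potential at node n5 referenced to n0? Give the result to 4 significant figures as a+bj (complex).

Apply KCL at each of the 5 non-ground nodes and solve the resulting linear system.
Node n1: branches {L1, L2, L3, R3, R4, R5, L6} → V_1 = -1.788+0.02673j
Node n2: branches {R1, I1, L2, R2, L4, R6, R7} → V_2 = -1.552+0.4038j
Node n3: branches {R1, L1, L3, I2, R2, R5, C1, V1} → V_3 = -1.800+0.000j
Node n4: branches {I2, L4, L5, R6} → V_4 = -1.694+0.1649j
Node n5: branches {I1, R4, L5, L6, C1} → V_5 = -1.703+0.1398j
Source currents: i(V1)=-0.03881+0.009819j

-1.703+0.1398j V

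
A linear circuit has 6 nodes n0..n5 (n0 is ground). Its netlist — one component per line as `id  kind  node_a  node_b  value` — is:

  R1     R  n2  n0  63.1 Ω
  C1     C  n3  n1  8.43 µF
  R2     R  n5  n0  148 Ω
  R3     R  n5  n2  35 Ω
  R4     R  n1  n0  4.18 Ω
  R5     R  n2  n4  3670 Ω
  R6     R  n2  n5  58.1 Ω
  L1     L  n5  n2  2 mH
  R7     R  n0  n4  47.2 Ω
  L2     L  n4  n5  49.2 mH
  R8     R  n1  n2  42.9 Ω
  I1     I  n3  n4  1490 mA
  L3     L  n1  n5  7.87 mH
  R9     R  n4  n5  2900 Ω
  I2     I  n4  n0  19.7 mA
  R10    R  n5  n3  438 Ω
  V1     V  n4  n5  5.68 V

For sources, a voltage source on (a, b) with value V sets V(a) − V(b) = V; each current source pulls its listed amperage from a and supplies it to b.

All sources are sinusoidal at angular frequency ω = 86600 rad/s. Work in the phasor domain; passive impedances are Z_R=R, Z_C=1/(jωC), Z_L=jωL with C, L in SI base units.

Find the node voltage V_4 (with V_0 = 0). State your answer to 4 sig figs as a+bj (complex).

30.56+1.515j V

MNA unknowns: 5 node voltages V₁..V_5 plus 1 source current (V1)
R1: Y=0.01585+0.000j on G[2,0]
C1: Y=0.000+0.7300j on G[3,1]
R2: Y=0.006757+0.000j on G[5,0]
R3: Y=0.02857+0.000j on G[5,2]
R4: Y=0.2392+0.000j on G[1,0]
R5: Y=0.0002725+0.000j on G[2,4]
R6: Y=0.01721+0.000j on G[2,5]
L1: Y=0.000-0.005774j on G[5,2]
R7: Y=0.02119+0.000j on G[0,4]
L2: Y=0.000-0.0002347j on G[4,5]
R8: Y=0.02331+0.000j on G[1,2]
I1: z[3]−=1.49, z[4]+=1.49
L3: Y=0.000-0.001467j on G[1,5]
R9: Y=0.0003448+0.000j on G[4,5]
I2: z[4]−=0.0197, z[0]+=0.0197
R10: Y=0.002283+0.000j on G[5,3]
V1: row V4−V5=5.68, i_V1 at 4,5
solve → V1=-4.312-0.1720j, V2=12.39-0.07430j, V3=-4.313+1.778j, V4=30.56+1.515j, V5=24.88+1.515j
aux → i_V1=0.8160-0.03119j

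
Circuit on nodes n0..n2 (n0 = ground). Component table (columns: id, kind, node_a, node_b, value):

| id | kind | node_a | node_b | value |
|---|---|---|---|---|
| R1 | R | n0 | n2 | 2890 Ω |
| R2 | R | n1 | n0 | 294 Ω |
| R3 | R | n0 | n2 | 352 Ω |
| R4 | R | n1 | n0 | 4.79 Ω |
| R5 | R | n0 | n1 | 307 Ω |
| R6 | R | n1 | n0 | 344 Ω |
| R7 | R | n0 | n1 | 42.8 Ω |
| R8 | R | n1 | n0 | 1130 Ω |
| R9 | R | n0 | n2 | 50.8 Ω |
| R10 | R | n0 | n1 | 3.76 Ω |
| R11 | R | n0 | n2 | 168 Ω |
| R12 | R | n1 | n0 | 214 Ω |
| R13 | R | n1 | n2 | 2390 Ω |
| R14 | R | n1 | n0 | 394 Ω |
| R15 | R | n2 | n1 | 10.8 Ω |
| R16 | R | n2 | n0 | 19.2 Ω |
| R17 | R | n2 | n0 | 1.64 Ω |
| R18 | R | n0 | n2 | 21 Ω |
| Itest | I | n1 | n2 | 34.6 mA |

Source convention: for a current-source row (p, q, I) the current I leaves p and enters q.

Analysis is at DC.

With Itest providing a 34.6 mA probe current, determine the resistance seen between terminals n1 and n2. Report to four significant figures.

Element admittances at DC:
  Y(R1) = 0.0003460 S between n0,n2
  Y(R2) = 0.003401 S between n1,n0
  Y(R3) = 0.002841 S between n0,n2
  Y(R4) = 0.2088 S between n1,n0
  Y(R5) = 0.003257 S between n0,n1
  Y(R6) = 0.002907 S between n1,n0
  Y(R7) = 0.02336 S between n0,n1
  Y(R8) = 0.0008850 S between n1,n0
  Y(R9) = 0.01969 S between n0,n2
  Y(R10) = 0.2660 S between n0,n1
  Y(R11) = 0.005952 S between n0,n2
  Y(R12) = 0.004673 S between n1,n0
  Y(R13) = 0.0004184 S between n1,n2
  Y(R14) = 0.002538 S between n1,n0
  Y(R15) = 0.09259 S between n2,n1
  Y(R16) = 0.05208 S between n2,n0
  Y(R17) = 0.6098 S between n2,n0
  Y(R18) = 0.04762 S between n0,n2
  Itest: injects 0.0346 A into n2 (from n1)
Assemble and solve the 2×2 MNA system:
  V(n1)=-0.05136  V(n2)=0.03588

R_eq = 2.521 Ω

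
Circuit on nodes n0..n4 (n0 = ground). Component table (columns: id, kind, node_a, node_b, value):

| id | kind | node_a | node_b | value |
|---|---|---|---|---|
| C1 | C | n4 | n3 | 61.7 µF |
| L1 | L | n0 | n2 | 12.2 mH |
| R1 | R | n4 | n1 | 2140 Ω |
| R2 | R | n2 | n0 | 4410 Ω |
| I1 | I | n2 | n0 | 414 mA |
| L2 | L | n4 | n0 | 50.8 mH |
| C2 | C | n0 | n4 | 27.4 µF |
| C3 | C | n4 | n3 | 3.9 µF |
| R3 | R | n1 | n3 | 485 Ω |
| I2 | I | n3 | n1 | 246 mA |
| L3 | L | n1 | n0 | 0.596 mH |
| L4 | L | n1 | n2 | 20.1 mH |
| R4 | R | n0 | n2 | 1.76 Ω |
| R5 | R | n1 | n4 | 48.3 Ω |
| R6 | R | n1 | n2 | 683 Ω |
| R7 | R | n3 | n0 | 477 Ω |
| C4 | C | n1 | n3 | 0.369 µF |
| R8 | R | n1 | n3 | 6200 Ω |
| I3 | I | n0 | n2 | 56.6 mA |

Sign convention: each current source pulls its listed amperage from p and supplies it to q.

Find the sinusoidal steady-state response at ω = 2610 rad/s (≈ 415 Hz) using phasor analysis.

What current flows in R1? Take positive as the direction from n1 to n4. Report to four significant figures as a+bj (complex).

Apply KCL at each of the 4 non-ground nodes and solve the resulting linear system.
Node n1: branches {R1, R3, I2, L3, L4, R5, R6, C4, R8} → V_1 = -0.1252+0.3218j
Node n2: branches {L1, R2, I1, L4, R4, R6, I3} → V_2 = -0.6124-0.04921j
Node n3: branches {C1, C3, R3, I2, R7, C4, R8} → V_3 = -1.383+4.689j
Node n4: branches {C1, R1, L2, C2, C3, R5} → V_4 = -1.275+3.310j

0.0005375-0.001396j A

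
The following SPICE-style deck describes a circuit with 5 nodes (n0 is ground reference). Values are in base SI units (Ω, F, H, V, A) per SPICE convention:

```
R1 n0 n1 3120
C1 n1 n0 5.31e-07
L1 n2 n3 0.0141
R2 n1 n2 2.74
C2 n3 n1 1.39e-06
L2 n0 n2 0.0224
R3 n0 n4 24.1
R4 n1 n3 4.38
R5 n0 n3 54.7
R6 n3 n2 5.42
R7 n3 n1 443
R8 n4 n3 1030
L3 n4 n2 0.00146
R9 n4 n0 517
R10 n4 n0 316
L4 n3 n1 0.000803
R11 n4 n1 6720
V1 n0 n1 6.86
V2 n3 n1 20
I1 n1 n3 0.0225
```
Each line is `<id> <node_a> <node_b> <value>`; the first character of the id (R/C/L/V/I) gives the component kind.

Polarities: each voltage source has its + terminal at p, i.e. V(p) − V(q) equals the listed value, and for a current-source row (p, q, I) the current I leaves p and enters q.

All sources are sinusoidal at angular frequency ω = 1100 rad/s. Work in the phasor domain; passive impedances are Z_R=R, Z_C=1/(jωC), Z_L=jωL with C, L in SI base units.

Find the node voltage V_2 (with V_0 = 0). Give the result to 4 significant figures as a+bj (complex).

0.1408-1.395j V

Element admittances at ω=1100 rad/s:
  Y(R1) = 0.0003205+0.000j S between n0,n1
  Y(C1) = 0.000+0.0005841j S between n1,n0
  Y(L1) = 0.000-0.06447j S between n2,n3
  Y(R2) = 0.3650+0.000j S between n1,n2
  Y(C2) = 0.000+0.001529j S between n3,n1
  Y(L2) = 0.000-0.04058j S between n0,n2
  Y(R3) = 0.04149+0.000j S between n0,n4
  Y(R4) = 0.2283+0.000j S between n1,n3
  Y(R5) = 0.01828+0.000j S between n0,n3
  Y(R6) = 0.1845+0.000j S between n3,n2
  Y(R7) = 0.002257+0.000j S between n3,n1
  Y(R8) = 0.0009709+0.000j S between n4,n3
  Y(L3) = 0.000-0.6227j S between n4,n2
  Y(R9) = 0.001934+0.000j S between n4,n0
  Y(R10) = 0.003165+0.000j S between n4,n0
  Y(L4) = 0.000-1.132j S between n3,n1
  Y(R11) = 0.0001488+0.000j S between n4,n1
  V1: constraint V(n0)−V(n1) = 6.86
  V2: constraint V(n3)−V(n1) = 20
  I1: injects 0.0225 A into n3 (from n1)
Assemble and solve the 6×6 MNA system:
  V(n1)=-6.860+0.000j  V(n2)=0.1408-1.395j  V(n3)=13.14+0.000j  V(n4)=0.03509-1.379j
  i(V1)=0.1830-0.07397j  i(V2)=-7.330+23.19j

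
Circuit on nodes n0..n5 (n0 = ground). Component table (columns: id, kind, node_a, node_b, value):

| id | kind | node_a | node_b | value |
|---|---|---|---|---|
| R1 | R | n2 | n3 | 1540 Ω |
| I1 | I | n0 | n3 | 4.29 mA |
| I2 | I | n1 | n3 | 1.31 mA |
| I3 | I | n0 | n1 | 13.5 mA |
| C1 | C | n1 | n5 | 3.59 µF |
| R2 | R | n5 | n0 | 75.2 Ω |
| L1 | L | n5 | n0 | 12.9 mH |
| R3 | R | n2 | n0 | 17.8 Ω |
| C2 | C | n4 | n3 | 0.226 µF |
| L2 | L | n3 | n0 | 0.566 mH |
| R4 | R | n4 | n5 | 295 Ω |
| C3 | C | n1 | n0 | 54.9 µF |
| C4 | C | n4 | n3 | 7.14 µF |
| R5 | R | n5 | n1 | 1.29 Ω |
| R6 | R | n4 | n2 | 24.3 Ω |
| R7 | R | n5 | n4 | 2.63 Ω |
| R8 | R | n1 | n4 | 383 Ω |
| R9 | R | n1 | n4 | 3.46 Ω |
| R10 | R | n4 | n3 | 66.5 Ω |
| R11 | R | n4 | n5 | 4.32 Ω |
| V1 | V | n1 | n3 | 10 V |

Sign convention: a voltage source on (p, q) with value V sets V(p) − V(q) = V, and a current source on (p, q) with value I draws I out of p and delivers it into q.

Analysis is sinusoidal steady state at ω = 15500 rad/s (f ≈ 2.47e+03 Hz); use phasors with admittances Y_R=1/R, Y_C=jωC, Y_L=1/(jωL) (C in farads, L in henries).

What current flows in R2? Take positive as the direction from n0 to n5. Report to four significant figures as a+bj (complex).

MNA unknowns: 5 node voltages V₁..V_5 plus 1 source current (V1)
R1: Y=0.0006494+0.000j on G[2,3]
I1: z[0]−=0.00429, z[3]+=0.00429
I2: z[1]−=0.00131, z[3]+=0.00131
I3: z[0]−=0.0135, z[1]+=0.0135
C1: Y=0.000+0.05565j on G[1,5]
R2: Y=0.01330+0.000j on G[5,0]
L1: Y=0.000-0.005001j on G[5,0]
R3: Y=0.05618+0.000j on G[2,0]
C2: Y=0.000+0.003503j on G[4,3]
L2: Y=0.000-0.1140j on G[3,0]
R4: Y=0.003390+0.000j on G[4,5]
C3: Y=0.000+0.8509j on G[1,0]
C4: Y=0.000+0.1107j on G[4,3]
R5: Y=0.7752+0.000j on G[5,1]
R6: Y=0.04115+0.000j on G[4,2]
R7: Y=0.3802+0.000j on G[5,4]
R8: Y=0.002611+0.000j on G[1,4]
R9: Y=0.2890+0.000j on G[1,4]
R10: Y=0.01504+0.000j on G[4,3]
R11: Y=0.2315+0.000j on G[4,5]
V1: row V1−V3=10, i_V1 at 1,3
solve → V1=-1.488-0.1284j, V2=-0.8922-0.7286j, V3=-11.49-0.1284j, V4=-1.943-1.733j, V5=-1.698-0.8279j
aux → i_V1=-0.3538+0.2442j

0.02258+0.01101j A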